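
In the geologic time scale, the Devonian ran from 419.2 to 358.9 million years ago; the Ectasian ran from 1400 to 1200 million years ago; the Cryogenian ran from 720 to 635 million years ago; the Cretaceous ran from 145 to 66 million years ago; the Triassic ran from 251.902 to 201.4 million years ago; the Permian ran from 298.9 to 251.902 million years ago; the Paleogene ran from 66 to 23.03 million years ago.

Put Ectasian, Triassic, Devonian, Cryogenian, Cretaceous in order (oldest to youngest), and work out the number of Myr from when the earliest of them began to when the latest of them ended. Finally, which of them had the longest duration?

Start ages (Ma): Ectasian 1400, Cryogenian 720, Devonian 419.2, Triassic 251.902, Cretaceous 145.
Ordered oldest to youngest: Ectasian, Cryogenian, Devonian, Triassic, Cretaceous.
Span = 1400 − 66 = 1334 Myr.
Durations: Devonian 60.3, Cryogenian 85, Cretaceous 79, Ectasian 200, Triassic 50.502 → longest is Ectasian (200 Myr).

Ectasian → Cryogenian → Devonian → Triassic → Cretaceous; total span 1334 Myr; longest is Ectasian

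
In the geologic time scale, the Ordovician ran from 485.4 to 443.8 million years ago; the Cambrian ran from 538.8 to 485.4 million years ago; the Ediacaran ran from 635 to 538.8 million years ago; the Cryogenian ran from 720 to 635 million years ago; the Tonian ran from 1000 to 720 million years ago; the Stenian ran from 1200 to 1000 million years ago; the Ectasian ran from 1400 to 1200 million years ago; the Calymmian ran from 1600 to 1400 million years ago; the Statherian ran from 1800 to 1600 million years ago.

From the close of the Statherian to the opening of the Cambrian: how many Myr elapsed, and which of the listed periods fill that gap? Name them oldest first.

The Statherian closes at 1600 Ma and the Cambrian opens at 538.8 Ma, so the interval is 1600 − 538.8 = 1061.2 Myr.
A period fits inside if it starts at or after 1600 Ma and ends at or before 538.8 Ma; oldest first that gives Calymmian, Ectasian, Stenian, Tonian, Cryogenian, Ediacaran.

1061.2 million years; Calymmian, Ectasian, Stenian, Tonian, Cryogenian, Ediacaran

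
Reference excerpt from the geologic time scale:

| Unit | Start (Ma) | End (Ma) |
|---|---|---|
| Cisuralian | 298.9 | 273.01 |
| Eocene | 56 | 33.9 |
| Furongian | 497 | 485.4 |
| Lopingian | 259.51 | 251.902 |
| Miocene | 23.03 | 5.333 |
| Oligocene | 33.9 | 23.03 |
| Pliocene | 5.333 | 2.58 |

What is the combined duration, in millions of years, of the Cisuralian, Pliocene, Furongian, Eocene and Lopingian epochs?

Duration is start − end for each: (298.9 − 273.01) + (5.333 − 2.58) + (497 − 485.4) + (56 − 33.9) + (259.51 − 251.902).
That is 25.89 + 2.753 + 11.6 + 22.1 + 7.608, which totals 69.951 million years.

69.951 million years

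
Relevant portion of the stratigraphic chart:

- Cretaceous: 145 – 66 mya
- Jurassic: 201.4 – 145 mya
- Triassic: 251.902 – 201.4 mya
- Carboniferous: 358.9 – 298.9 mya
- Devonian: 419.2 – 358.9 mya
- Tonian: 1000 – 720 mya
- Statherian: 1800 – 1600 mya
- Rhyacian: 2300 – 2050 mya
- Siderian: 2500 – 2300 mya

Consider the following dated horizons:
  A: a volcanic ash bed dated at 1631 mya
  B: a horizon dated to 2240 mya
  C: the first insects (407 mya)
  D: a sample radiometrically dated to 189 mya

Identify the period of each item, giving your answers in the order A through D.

A — Statherian; B — Rhyacian; C — Devonian; D — Jurassic

Match each age against the start–end ranges in the excerpt: A = 1631 Ma → Statherian (1800–1600); B = 2240 Ma → Rhyacian (2300–2050); C = 407 Ma → Devonian (419.2–358.9); D = 189 Ma → Jurassic (201.4–145).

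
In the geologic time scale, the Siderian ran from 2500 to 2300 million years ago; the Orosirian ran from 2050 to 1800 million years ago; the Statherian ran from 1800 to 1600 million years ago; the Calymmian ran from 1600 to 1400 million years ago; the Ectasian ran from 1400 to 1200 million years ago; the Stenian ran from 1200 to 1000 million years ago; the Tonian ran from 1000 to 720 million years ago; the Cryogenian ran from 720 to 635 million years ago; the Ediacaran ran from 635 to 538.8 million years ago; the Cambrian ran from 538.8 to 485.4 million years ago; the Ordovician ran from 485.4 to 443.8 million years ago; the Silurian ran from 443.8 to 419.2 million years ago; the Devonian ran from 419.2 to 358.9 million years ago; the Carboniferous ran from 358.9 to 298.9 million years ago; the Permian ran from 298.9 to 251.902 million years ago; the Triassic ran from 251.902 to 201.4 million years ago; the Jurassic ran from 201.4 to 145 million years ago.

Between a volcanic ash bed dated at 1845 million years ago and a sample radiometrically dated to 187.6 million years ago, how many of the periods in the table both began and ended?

The older date is 1845 Ma and the younger is 187.6 Ma.
Periods with start < 1845 and end > 187.6 Ma: Statherian (1800–1600), Calymmian (1600–1400), Ectasian (1400–1200), Stenian (1200–1000), Tonian (1000–720), Cryogenian (720–635), Ediacaran (635–538.8), Cambrian (538.8–485.4), Ordovician (485.4–443.8), Silurian (443.8–419.2), Devonian (419.2–358.9), Carboniferous (358.9–298.9), Permian (298.9–251.902), Triassic (251.902–201.4).
That is 14 complete periods.

14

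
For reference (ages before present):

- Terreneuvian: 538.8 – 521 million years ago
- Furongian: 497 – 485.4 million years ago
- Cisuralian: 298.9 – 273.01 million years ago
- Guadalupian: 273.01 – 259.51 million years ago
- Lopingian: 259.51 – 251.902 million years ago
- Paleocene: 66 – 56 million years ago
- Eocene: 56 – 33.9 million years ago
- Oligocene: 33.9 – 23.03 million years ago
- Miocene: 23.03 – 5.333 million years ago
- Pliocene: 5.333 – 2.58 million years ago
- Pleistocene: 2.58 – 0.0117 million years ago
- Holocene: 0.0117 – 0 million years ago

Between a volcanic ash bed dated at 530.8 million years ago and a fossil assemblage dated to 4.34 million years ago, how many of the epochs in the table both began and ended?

The older date is 530.8 Ma and the younger is 4.34 Ma.
Epochs with start < 530.8 and end > 4.34 Ma: Furongian (497–485.4), Cisuralian (298.9–273.01), Guadalupian (273.01–259.51), Lopingian (259.51–251.902), Paleocene (66–56), Eocene (56–33.9), Oligocene (33.9–23.03), Miocene (23.03–5.333).
That is 8 complete epochs.

8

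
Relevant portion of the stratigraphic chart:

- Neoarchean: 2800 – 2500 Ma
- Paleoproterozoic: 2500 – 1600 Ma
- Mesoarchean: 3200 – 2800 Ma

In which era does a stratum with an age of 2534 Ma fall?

2534 Ma lies between 2800 and 2500 Ma, so it falls in the Neoarchean.

Neoarchean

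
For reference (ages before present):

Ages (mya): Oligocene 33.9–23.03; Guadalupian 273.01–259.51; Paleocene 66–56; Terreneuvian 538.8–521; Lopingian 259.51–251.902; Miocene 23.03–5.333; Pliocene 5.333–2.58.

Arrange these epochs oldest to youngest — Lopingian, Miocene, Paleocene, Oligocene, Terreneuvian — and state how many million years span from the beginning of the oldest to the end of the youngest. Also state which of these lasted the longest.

From the excerpt: Lopingian 259.51–251.902; Miocene 23.03–5.333; Paleocene 66–56; Oligocene 33.9–23.03; Terreneuvian 538.8–521 (Ma).
Larger Ma is earlier, so the oldest is Terreneuvian and the youngest is Miocene; oldest to youngest: Terreneuvian, Lopingian, Paleocene, Oligocene, Miocene.
Oldest start 538.8 minus youngest end 5.333 gives 533.467 Myr overall.
Individual lengths (start − end): Terreneuvian 17.8; Miocene 17.697; Paleocene 10; Lopingian 7.608; Oligocene 10.87. The largest is Terreneuvian at 17.8 Myr.

Terreneuvian → Lopingian → Paleocene → Oligocene → Miocene; total span 533.467 Myr; longest is Terreneuvian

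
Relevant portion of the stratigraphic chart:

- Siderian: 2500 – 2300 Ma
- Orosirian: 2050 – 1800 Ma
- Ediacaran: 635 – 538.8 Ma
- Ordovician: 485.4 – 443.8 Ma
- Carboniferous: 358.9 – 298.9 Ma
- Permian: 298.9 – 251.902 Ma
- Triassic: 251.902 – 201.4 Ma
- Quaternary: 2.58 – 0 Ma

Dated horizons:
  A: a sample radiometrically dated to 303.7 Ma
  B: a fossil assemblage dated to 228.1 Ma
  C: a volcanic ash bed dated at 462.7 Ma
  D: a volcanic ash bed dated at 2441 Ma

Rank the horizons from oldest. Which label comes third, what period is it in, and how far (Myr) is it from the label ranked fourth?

A, in the Carboniferous; 75.6 million years to B

Sorted oldest-first by Ma: D (2441), C (462.7), A (303.7), B (228.1).
The third oldest is A at 303.7 Ma, which lies in 358.9–298.9 Ma: the Carboniferous.
The fourth oldest is B at 228.1 Ma; separation = |303.7 − 228.1| = 75.6 Myr.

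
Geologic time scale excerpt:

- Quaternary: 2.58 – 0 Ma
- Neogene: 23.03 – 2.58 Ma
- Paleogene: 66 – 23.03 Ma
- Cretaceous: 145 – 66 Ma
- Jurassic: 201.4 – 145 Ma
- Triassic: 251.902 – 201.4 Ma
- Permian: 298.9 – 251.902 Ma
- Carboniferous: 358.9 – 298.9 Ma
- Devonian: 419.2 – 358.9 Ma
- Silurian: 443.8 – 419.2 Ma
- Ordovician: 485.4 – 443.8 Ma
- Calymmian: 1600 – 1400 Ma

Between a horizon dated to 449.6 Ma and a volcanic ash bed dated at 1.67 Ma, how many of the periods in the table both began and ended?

9

The older date is 449.6 Ma and the younger is 1.67 Ma.
Periods with start < 449.6 and end > 1.67 Ma: Silurian (443.8–419.2), Devonian (419.2–358.9), Carboniferous (358.9–298.9), Permian (298.9–251.902), Triassic (251.902–201.4), Jurassic (201.4–145), Cretaceous (145–66), Paleogene (66–23.03), Neogene (23.03–2.58).
That is 9 complete periods.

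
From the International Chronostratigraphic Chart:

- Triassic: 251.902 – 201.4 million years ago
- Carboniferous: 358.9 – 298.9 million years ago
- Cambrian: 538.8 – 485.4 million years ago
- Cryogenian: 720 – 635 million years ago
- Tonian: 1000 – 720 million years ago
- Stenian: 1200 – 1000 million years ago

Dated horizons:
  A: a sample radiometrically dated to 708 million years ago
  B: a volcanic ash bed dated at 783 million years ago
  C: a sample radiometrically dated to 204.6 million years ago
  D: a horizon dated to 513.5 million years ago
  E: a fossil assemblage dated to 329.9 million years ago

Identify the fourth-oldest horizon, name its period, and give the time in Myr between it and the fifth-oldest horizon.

Larger Ma means older, so oldest first: B 783 > A 708 > D 513.5 > E 329.9 > C 204.6.
Counting 4 along gives E (329.9 Ma); the excerpt puts that inside the Carboniferous, 358.9–298.9 Ma.
Next in line is C (204.6 Ma), and 329.9 − 204.6 = 125.3 Myr.

E, in the Carboniferous; 125.3 million years to C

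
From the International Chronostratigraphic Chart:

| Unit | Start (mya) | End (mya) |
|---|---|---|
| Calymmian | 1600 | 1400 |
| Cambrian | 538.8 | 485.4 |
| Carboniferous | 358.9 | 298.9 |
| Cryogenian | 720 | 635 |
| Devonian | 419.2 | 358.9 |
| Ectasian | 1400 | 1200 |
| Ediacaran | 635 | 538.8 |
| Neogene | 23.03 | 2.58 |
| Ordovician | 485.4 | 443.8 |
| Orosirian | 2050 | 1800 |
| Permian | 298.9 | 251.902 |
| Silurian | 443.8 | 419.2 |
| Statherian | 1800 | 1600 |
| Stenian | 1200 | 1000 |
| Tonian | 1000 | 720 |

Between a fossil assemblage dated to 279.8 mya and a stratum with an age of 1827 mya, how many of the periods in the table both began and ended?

12

1827 Ma sits inside the Orosirian (2050–1800) and 279.8 Ma inside the Permian (298.9–251.902); neither of those is wholly between the two dates.
The listed periods lying completely between them are Statherian, Calymmian, Ectasian, Stenian, Tonian, Cryogenian, Ediacaran, Cambrian, Ordovician, Silurian, Devonian, Carboniferous — 12 in all.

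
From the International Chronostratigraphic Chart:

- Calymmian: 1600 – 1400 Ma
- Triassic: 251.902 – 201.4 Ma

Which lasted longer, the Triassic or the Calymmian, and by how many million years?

Triassic: 251.902 − 201.4 = 50.502 Myr.
Calymmian: 1600 − 1400 = 200 Myr.
Difference: 200 − 50.502 = 149.498 Myr, so the Calymmian was longer.

Calymmian, by 149.498 million years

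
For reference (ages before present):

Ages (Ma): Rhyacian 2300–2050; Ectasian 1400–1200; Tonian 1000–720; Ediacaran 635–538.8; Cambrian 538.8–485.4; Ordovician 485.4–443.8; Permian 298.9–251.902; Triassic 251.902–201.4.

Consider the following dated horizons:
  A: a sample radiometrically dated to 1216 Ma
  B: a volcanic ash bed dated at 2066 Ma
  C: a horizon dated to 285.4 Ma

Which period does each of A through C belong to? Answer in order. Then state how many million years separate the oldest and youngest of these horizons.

A — Ectasian; B — Rhyacian; C — Permian; span 1780.6 million years

A: 1216 Ma lies in 1400–1200 Ma, so Ectasian.
B: 2066 Ma lies in 2300–2050 Ma, so Rhyacian.
C: 285.4 Ma lies in 298.9–251.902 Ma, so Permian.
Oldest = 2066 Ma, youngest = 285.4 Ma → span 1780.6 Myr.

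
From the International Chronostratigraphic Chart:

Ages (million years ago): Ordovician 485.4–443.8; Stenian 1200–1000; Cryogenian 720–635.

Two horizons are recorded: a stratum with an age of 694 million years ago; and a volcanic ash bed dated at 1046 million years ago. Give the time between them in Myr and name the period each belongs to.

Elapsed time: 1046 − 694 = 352 Myr.
694 Ma lies within 720–635 Ma: Cryogenian.
1046 Ma lies within 1200–1000 Ma: Stenian.

352 million years apart; the first in the Cryogenian, the second in the Stenian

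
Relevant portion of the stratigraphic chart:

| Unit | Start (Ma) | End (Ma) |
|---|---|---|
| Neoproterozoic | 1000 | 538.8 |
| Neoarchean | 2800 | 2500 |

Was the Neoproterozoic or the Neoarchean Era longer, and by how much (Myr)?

Neoproterozoic, by 161.2 million years

Neoproterozoic: 1000 − 538.8 = 461.2 Myr.
Neoarchean: 2800 − 2500 = 300 Myr.
Difference: 461.2 − 300 = 161.2 Myr, so the Neoproterozoic was longer.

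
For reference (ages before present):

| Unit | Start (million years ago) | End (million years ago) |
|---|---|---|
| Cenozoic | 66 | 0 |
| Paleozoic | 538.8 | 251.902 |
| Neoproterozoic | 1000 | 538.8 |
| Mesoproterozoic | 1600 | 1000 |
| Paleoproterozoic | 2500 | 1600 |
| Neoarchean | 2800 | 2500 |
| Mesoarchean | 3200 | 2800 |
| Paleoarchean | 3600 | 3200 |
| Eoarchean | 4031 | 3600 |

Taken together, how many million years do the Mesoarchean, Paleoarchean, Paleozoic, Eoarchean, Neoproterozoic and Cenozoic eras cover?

2045.098 million years

Each duration: Mesoarchean = 400; Paleoarchean = 400; Paleozoic = 286.898; Eoarchean = 431; Neoproterozoic = 461.2; Cenozoic = 66.
Sum: 400 + 400 + 286.898 + 431 + 461.2 + 66 = 2045.098 Myr.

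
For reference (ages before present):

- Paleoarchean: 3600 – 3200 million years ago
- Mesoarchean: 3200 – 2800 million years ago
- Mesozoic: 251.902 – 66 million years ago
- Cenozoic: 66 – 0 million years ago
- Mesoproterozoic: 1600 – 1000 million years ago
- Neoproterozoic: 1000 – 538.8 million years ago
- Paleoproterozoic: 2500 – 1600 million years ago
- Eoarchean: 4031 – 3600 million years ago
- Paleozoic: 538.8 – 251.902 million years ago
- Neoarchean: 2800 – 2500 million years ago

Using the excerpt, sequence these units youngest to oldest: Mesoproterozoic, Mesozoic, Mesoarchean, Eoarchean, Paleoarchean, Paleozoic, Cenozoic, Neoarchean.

Cenozoic, then Mesozoic, then Paleozoic, then Mesoproterozoic, then Neoarchean, then Mesoarchean, then Paleoarchean, then Eoarchean

Read off each span (Ma): Mesoproterozoic 1600–1000; Mesozoic 251.902–66; Mesoarchean 3200–2800; Eoarchean 4031–3600; Paleoarchean 3600–3200; Paleozoic 538.8–251.902; Cenozoic 66–0; Neoarchean 2800–2500.
Larger Ma is older, so oldest→youngest is Eoarchean, Paleoarchean, Mesoarchean, Neoarchean, Mesoproterozoic, Paleozoic, Mesozoic, Cenozoic; reverse it for youngest→oldest.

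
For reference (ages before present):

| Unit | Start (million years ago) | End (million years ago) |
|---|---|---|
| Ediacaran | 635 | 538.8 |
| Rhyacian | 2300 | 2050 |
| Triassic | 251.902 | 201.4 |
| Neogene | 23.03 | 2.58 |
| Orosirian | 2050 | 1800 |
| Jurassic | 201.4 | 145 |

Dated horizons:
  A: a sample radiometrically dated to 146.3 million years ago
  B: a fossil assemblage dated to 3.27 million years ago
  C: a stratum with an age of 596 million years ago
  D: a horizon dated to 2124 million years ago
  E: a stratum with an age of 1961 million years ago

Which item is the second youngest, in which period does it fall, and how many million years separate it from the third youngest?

A, in the Jurassic; 449.7 million years to C

Smaller Ma means younger, so youngest first: B 3.27 < A 146.3 < C 596 < E 1961 < D 2124.
Counting 2 along gives A (146.3 Ma); the excerpt puts that inside the Jurassic, 201.4–145 Ma.
Next in line is C (596 Ma), and 596 − 146.3 = 449.7 Myr.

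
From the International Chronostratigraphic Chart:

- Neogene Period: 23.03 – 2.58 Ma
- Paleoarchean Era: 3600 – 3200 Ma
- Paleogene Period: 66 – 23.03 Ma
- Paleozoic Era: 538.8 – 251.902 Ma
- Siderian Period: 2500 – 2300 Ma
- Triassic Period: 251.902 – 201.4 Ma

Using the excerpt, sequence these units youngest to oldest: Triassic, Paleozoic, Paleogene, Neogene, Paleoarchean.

Neogene, Paleogene, Triassic, Paleozoic, Paleoarchean

The oldest of these is Paleoarchean (starts 3600 Ma) and the youngest is Neogene (ends 2.58 Ma).
In between, by decreasing start age: Paleozoic (538.8), Triassic (251.902), Paleogene (66).
Listing youngest first means reversing that sequence.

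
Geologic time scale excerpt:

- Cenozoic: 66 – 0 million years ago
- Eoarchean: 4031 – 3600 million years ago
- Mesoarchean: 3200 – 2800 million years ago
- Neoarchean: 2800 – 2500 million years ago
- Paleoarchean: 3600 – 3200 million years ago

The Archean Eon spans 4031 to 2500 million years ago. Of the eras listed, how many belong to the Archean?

4

Eras inside 4031–2500 Ma: Eoarchean, Paleoarchean, Mesoarchean, Neoarchean — 4 in total.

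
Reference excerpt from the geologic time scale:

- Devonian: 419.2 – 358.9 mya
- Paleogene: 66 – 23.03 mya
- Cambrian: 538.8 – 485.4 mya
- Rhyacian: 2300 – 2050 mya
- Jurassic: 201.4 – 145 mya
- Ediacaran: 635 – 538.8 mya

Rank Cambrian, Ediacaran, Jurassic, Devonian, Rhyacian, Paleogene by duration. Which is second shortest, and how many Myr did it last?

Cambrian, 53.4 million years

Durations: Cambrian 53.4; Ediacaran 96.2; Jurassic 56.4; Devonian 60.3; Rhyacian 250; Paleogene 42.97 Myr.
Sorted shortest-first: Paleogene (42.97), Cambrian (53.4), Jurassic (56.4), Devonian (60.3), Ediacaran (96.2), Rhyacian (250).
The second shortest is Cambrian at 53.4 Myr.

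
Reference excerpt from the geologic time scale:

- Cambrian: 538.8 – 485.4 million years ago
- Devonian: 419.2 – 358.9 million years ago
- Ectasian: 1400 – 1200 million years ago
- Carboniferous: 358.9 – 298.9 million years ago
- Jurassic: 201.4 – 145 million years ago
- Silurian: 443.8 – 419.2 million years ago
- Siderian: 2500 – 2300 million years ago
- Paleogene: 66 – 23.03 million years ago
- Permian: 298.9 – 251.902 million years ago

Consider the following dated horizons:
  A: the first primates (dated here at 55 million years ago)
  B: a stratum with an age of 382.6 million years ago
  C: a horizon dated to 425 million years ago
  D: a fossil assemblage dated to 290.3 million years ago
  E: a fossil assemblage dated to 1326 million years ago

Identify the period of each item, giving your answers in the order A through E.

A: 55 Ma lies in 66–23.03 Ma, so Paleogene.
B: 382.6 Ma lies in 419.2–358.9 Ma, so Devonian.
C: 425 Ma lies in 443.8–419.2 Ma, so Silurian.
D: 290.3 Ma lies in 298.9–251.902 Ma, so Permian.
E: 1326 Ma lies in 1400–1200 Ma, so Ectasian.

A — Paleogene; B — Devonian; C — Silurian; D — Permian; E — Ectasian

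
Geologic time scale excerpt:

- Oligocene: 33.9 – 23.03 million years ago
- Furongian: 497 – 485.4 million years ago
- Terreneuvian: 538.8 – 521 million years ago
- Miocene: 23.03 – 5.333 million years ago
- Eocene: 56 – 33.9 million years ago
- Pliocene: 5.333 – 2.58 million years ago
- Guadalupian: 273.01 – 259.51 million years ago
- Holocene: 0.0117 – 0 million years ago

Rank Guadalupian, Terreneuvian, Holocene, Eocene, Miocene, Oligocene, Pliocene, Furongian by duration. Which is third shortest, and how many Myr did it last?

Durations: Guadalupian 13.5; Terreneuvian 17.8; Holocene 0.0117; Eocene 22.1; Miocene 17.697; Oligocene 10.87; Pliocene 2.753; Furongian 11.6 Myr.
Sorted shortest-first: Holocene (0.0117), Pliocene (2.753), Oligocene (10.87), Furongian (11.6), Guadalupian (13.5), Miocene (17.697), Terreneuvian (17.8), Eocene (22.1).
The third shortest is Oligocene at 10.87 Myr.

Oligocene, 10.87 million years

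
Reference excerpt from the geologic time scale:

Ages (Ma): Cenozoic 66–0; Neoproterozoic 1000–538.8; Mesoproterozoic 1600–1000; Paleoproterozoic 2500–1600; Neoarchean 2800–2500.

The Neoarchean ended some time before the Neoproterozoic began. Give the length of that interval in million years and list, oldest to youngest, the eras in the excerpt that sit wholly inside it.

1500 million years; Paleoproterozoic, Mesoproterozoic

End of Neoarchean = 2500 Ma; start of Neoproterozoic = 1000 Ma.
Gap = 2500 − 1000 = 1500 Myr.
Eras wholly inside 2500–1000 Ma: Paleoproterozoic (2500–1600), Mesoproterozoic (1600–1000).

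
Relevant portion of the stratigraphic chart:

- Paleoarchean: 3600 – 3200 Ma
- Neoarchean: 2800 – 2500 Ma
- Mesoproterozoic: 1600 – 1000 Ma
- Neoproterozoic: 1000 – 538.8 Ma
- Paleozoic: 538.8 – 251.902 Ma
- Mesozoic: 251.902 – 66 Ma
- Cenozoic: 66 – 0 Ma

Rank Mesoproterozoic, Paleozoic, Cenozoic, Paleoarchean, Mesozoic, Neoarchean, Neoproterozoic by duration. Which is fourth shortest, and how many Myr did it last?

Neoarchean, 300 million years

Start − end for each: Mesoproterozoic 1600 − 1000 = 600; Paleozoic 538.8 − 251.902 = 286.898; Cenozoic 66 − 0 = 66; Paleoarchean 3600 − 3200 = 400; Mesozoic 251.902 − 66 = 185.902; Neoarchean 2800 − 2500 = 300; Neoproterozoic 1000 − 538.8 = 461.2.
Ranking these from shortest: Cenozoic < Mesozoic < Paleozoic < Neoarchean < Paleoarchean < Neoproterozoic < Mesoproterozoic.
Position 4 in that ranking is Neoarchean, which lasted 300 Myr.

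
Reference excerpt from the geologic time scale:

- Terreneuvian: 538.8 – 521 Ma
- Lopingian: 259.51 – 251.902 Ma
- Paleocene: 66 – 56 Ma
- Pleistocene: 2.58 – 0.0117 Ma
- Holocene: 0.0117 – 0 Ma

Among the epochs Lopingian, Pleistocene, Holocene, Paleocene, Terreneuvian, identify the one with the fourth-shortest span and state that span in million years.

Paleocene, 10 million years

Start − end for each: Lopingian 259.51 − 251.902 = 7.608; Pleistocene 2.58 − 0.0117 = 2.5683; Holocene 0.0117 − 0 = 0.0117; Paleocene 66 − 56 = 10; Terreneuvian 538.8 − 521 = 17.8.
Ranking these from shortest: Holocene < Pleistocene < Lopingian < Paleocene < Terreneuvian.
Position 4 in that ranking is Paleocene, which lasted 10 Myr.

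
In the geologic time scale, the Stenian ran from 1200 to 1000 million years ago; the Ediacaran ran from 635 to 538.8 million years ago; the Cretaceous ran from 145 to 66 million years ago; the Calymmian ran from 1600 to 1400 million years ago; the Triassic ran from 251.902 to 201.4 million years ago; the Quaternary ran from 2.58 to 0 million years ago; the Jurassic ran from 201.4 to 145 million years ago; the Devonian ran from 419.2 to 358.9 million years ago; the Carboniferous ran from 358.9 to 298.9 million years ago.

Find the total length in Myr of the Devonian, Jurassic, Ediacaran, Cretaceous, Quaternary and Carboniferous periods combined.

354.48 million years

Each duration: Devonian = 60.3; Jurassic = 56.4; Ediacaran = 96.2; Cretaceous = 79; Quaternary = 2.58; Carboniferous = 60.
Sum: 60.3 + 56.4 + 96.2 + 79 + 2.58 + 60 = 354.48 Myr.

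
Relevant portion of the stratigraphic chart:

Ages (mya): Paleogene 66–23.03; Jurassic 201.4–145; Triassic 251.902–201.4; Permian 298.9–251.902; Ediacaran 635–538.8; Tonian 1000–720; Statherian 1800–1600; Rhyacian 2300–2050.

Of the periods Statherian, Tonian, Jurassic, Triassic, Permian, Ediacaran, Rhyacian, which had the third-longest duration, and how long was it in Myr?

Start − end for each: Statherian 1800 − 1600 = 200; Tonian 1000 − 720 = 280; Jurassic 201.4 − 145 = 56.4; Triassic 251.902 − 201.4 = 50.502; Permian 298.9 − 251.902 = 46.998; Ediacaran 635 − 538.8 = 96.2; Rhyacian 2300 − 2050 = 250.
Ranking these from longest: Tonian > Rhyacian > Statherian > Ediacaran > Jurassic > Triassic > Permian.
Position 3 in that ranking is Statherian, which lasted 200 Myr.

Statherian, 200 million years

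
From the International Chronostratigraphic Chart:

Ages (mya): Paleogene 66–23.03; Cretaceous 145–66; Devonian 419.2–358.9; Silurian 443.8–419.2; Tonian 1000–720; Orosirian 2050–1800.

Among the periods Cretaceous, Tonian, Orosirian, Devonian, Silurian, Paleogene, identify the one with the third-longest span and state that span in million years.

Cretaceous, 79 million years

Start − end for each: Cretaceous 145 − 66 = 79; Tonian 1000 − 720 = 280; Orosirian 2050 − 1800 = 250; Devonian 419.2 − 358.9 = 60.3; Silurian 443.8 − 419.2 = 24.6; Paleogene 66 − 23.03 = 42.97.
Ranking these from longest: Tonian > Orosirian > Cretaceous > Devonian > Paleogene > Silurian.
Position 3 in that ranking is Cretaceous, which lasted 79 Myr.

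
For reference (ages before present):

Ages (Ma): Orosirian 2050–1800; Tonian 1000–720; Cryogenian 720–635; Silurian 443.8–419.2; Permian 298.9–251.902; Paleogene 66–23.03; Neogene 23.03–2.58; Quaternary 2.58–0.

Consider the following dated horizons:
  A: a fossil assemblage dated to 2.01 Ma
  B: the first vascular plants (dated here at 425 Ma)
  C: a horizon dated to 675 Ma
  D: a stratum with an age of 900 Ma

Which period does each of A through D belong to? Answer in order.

A — Quaternary; B — Silurian; C — Cryogenian; D — Tonian

Match each age against the start–end ranges in the excerpt: A = 2.01 Ma → Quaternary (2.58–0); B = 425 Ma → Silurian (443.8–419.2); C = 675 Ma → Cryogenian (720–635); D = 900 Ma → Tonian (1000–720).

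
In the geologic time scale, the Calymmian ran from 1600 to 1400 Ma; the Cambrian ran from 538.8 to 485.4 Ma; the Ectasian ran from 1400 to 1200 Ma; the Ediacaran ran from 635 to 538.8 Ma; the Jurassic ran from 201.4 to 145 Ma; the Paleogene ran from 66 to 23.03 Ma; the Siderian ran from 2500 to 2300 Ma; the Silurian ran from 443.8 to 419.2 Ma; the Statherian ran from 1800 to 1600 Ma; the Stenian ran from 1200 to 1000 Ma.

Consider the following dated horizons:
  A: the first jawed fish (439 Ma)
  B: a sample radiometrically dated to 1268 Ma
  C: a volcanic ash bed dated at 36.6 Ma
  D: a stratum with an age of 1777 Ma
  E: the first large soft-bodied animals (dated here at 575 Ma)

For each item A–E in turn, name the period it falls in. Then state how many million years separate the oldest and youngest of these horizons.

Match each age against the start–end ranges in the excerpt: A = 439 Ma → Silurian (443.8–419.2); B = 1268 Ma → Ectasian (1400–1200); C = 36.6 Ma → Paleogene (66–23.03); D = 1777 Ma → Statherian (1800–1600); E = 575 Ma → Ediacaran (635–538.8).
The largest age is 1777 Ma and the smallest is 36.6 Ma; their difference is 1740.4 Myr.

A — Silurian; B — Ectasian; C — Paleogene; D — Statherian; E — Ediacaran; span 1740.4 million years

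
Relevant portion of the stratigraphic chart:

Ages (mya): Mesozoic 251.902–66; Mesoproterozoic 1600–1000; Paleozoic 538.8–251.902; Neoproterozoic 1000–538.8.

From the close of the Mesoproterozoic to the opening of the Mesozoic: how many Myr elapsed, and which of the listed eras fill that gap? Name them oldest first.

The Mesoproterozoic closes at 1000 Ma and the Mesozoic opens at 251.902 Ma, so the interval is 1000 − 251.902 = 748.098 Myr.
An era fits inside if it starts at or after 1000 Ma and ends at or before 251.902 Ma; oldest first that gives Neoproterozoic, Paleozoic.

748.098 million years; Neoproterozoic, Paleozoic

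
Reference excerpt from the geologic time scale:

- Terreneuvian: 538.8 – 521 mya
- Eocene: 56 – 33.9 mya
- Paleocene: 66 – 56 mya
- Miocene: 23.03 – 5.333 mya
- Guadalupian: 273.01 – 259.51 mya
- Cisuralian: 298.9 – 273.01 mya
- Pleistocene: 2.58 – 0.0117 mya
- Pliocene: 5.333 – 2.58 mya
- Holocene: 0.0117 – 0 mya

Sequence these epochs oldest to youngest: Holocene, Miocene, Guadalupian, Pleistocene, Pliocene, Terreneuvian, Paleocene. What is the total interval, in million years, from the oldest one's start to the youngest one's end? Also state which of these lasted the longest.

Terreneuvian → Guadalupian → Paleocene → Miocene → Pliocene → Pleistocene → Holocene; total span 538.8 Myr; longest is Terreneuvian

Start ages (Ma): Terreneuvian 538.8, Guadalupian 273.01, Paleocene 66, Miocene 23.03, Pliocene 5.333, Pleistocene 2.58, Holocene 0.0117.
Ordered oldest to youngest: Terreneuvian, Guadalupian, Paleocene, Miocene, Pliocene, Pleistocene, Holocene.
Span = 538.8 − 0 = 538.8 Myr.
Durations: Pliocene 2.753, Miocene 17.697, Holocene 0.0117, Terreneuvian 17.8, Paleocene 10, Pleistocene 2.5683, Guadalupian 13.5 → longest is Terreneuvian (17.8 Myr).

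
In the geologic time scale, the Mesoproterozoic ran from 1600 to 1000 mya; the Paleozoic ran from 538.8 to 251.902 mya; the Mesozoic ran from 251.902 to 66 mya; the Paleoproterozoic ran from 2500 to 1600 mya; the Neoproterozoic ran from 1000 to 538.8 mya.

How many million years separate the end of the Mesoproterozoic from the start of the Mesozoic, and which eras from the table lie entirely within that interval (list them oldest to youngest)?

End of Mesoproterozoic = 1000 Ma; start of Mesozoic = 251.902 Ma.
Gap = 1000 − 251.902 = 748.098 Myr.
Eras wholly inside 1000–251.902 Ma: Neoproterozoic (1000–538.8), Paleozoic (538.8–251.902).

748.098 million years; Neoproterozoic, Paleozoic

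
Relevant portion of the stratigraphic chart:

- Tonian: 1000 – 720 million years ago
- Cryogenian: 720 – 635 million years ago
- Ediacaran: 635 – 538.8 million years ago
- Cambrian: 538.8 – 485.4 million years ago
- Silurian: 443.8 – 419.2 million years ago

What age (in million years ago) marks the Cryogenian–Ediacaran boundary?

The Cryogenian ends and the Ediacaran begins at 635 million years ago.

635 million years ago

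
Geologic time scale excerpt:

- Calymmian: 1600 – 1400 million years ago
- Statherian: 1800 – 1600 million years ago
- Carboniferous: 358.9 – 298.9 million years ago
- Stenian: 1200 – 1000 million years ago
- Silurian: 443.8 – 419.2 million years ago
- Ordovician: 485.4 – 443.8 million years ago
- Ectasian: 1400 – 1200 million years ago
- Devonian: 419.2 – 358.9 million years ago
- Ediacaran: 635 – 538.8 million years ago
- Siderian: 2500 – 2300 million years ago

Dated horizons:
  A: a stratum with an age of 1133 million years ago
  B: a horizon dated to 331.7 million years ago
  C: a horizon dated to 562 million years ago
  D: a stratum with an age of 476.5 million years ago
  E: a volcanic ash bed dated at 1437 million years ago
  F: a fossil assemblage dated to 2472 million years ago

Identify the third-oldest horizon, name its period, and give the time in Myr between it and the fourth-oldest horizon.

A, in the Stenian; 571 million years to C

Sorted oldest-first by Ma: F (2472), E (1437), A (1133), C (562), D (476.5), B (331.7).
The third oldest is A at 1133 Ma, which lies in 1200–1000 Ma: the Stenian.
The fourth oldest is C at 562 Ma; separation = |1133 − 562| = 571 Myr.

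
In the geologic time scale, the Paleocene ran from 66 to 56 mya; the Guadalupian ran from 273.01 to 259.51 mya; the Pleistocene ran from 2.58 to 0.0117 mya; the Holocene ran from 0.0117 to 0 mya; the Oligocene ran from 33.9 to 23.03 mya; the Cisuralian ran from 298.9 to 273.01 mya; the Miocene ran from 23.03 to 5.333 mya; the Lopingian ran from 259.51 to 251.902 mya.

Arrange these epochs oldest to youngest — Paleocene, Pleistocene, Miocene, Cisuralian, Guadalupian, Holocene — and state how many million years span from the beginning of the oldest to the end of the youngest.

Cisuralian → Guadalupian → Paleocene → Miocene → Pleistocene → Holocene; total span 298.9 Myr

Start ages (Ma): Cisuralian 298.9, Guadalupian 273.01, Paleocene 66, Miocene 23.03, Pleistocene 2.58, Holocene 0.0117.
Ordered oldest to youngest: Cisuralian, Guadalupian, Paleocene, Miocene, Pleistocene, Holocene.
Span = 298.9 − 0 = 298.9 Myr.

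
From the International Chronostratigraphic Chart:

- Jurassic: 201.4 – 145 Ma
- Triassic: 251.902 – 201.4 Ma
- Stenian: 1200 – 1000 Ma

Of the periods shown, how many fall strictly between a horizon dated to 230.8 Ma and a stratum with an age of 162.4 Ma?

0

The older date is 230.8 Ma and the younger is 162.4 Ma.
No period both begins after 230.8 Ma and ends before 162.4 Ma, so the count is 0.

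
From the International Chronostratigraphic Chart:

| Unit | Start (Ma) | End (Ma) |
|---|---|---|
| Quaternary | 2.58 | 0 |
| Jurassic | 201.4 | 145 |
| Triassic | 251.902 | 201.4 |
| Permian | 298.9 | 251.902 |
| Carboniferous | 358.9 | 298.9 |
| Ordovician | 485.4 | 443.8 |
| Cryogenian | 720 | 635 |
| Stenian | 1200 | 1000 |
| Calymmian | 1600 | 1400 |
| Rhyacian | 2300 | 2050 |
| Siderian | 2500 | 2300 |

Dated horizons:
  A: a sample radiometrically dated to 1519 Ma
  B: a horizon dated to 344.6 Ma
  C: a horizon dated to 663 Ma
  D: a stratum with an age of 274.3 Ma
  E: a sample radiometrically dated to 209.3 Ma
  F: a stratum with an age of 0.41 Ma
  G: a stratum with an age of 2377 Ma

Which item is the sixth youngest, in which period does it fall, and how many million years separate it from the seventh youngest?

Smaller Ma means younger, so youngest first: F 0.41 < E 209.3 < D 274.3 < B 344.6 < C 663 < A 1519 < G 2377.
Counting 6 along gives A (1519 Ma); the excerpt puts that inside the Calymmian, 1600–1400 Ma.
Next in line is G (2377 Ma), and 2377 − 1519 = 858 Myr.

A, in the Calymmian; 858 million years to G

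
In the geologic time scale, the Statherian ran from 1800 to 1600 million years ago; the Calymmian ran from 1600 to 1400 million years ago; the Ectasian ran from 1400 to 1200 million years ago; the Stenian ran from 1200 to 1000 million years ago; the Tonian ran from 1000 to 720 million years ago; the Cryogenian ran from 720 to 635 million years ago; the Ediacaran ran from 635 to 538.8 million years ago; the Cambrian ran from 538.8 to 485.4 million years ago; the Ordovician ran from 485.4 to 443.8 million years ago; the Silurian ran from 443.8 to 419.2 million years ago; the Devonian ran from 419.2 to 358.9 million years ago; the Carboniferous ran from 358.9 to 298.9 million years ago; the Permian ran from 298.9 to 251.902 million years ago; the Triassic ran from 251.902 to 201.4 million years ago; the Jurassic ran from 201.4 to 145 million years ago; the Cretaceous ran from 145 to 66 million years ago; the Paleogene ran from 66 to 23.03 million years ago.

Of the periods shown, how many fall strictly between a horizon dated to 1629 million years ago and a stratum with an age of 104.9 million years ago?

1629 Ma sits inside the Statherian (1800–1600) and 104.9 Ma inside the Cretaceous (145–66); neither of those is wholly between the two dates.
The listed periods lying completely between them are Calymmian, Ectasian, Stenian, Tonian, Cryogenian, Ediacaran, Cambrian, Ordovician, Silurian, Devonian, Carboniferous, Permian, Triassic, Jurassic — 14 in all.

14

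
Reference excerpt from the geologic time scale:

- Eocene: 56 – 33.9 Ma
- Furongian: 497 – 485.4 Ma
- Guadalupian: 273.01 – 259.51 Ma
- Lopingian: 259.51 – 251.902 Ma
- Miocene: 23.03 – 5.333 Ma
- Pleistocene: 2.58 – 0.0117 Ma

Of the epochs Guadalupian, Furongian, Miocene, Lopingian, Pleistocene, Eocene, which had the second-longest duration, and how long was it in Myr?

Miocene, 17.697 million years

Durations: Guadalupian 13.5; Furongian 11.6; Miocene 17.697; Lopingian 7.608; Pleistocene 2.5683; Eocene 22.1 Myr.
Sorted longest-first: Eocene (22.1), Miocene (17.697), Guadalupian (13.5), Furongian (11.6), Lopingian (7.608), Pleistocene (2.5683).
The second longest is Miocene at 17.697 Myr.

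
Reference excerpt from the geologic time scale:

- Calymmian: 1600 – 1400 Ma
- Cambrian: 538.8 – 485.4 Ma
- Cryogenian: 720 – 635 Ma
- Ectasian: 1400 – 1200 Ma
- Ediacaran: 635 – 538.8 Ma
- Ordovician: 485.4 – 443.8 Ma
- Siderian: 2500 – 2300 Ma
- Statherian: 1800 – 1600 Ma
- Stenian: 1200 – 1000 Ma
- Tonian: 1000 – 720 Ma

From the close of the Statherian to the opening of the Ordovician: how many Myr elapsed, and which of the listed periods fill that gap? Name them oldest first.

The Statherian closes at 1600 Ma and the Ordovician opens at 485.4 Ma, so the interval is 1600 − 485.4 = 1114.6 Myr.
A period fits inside if it starts at or after 1600 Ma and ends at or before 485.4 Ma; oldest first that gives Calymmian, Ectasian, Stenian, Tonian, Cryogenian, Ediacaran, Cambrian.

1114.6 million years; Calymmian, Ectasian, Stenian, Tonian, Cryogenian, Ediacaran, Cambrian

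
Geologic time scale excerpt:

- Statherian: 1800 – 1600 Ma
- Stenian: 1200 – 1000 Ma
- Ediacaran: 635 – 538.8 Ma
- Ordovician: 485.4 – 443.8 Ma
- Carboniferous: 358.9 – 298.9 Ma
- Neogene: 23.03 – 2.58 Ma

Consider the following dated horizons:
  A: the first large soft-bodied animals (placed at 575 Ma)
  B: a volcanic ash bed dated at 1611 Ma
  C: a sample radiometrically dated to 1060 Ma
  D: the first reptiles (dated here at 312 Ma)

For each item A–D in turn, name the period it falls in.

A: 575 Ma lies in 635–538.8 Ma, so Ediacaran.
B: 1611 Ma lies in 1800–1600 Ma, so Statherian.
C: 1060 Ma lies in 1200–1000 Ma, so Stenian.
D: 312 Ma lies in 358.9–298.9 Ma, so Carboniferous.

A — Ediacaran; B — Statherian; C — Stenian; D — Carboniferous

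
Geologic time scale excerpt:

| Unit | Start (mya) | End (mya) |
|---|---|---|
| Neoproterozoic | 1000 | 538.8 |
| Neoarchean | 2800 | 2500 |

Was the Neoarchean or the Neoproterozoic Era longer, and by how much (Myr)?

Neoarchean: 2800 − 2500 = 300 Myr.
Neoproterozoic: 1000 − 538.8 = 461.2 Myr.
Difference: 461.2 − 300 = 161.2 Myr, so the Neoproterozoic was longer.

Neoproterozoic, by 161.2 million years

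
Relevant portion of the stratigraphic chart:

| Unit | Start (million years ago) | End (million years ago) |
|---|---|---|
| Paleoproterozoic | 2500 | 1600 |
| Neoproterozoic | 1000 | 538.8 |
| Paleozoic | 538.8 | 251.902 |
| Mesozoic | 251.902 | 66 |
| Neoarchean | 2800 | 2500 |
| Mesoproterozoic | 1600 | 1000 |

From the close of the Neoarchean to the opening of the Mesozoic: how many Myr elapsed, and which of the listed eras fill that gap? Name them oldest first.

End of Neoarchean = 2500 Ma; start of Mesozoic = 251.902 Ma.
Gap = 2500 − 251.902 = 2248.098 Myr.
Eras wholly inside 2500–251.902 Ma: Paleoproterozoic (2500–1600), Mesoproterozoic (1600–1000), Neoproterozoic (1000–538.8), Paleozoic (538.8–251.902).

2248.098 million years; Paleoproterozoic, Mesoproterozoic, Neoproterozoic, Paleozoic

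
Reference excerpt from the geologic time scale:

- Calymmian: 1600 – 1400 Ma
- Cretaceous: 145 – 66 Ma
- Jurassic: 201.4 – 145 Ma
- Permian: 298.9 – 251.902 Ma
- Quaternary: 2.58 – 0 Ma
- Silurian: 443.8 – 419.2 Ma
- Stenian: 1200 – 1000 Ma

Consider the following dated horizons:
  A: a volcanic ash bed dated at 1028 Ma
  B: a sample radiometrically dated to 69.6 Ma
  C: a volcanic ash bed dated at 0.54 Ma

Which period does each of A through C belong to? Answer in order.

A — Stenian; B — Cretaceous; C — Quaternary

A: 1028 Ma lies in 1200–1000 Ma, so Stenian.
B: 69.6 Ma lies in 145–66 Ma, so Cretaceous.
C: 0.54 Ma lies in 2.58–0 Ma, so Quaternary.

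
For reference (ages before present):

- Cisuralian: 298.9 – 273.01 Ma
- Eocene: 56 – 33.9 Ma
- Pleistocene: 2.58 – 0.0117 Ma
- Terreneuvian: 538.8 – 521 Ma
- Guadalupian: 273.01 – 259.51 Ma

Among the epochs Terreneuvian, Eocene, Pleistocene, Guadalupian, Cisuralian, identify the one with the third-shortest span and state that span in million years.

Terreneuvian, 17.8 million years

Durations: Terreneuvian 17.8; Eocene 22.1; Pleistocene 2.5683; Guadalupian 13.5; Cisuralian 25.89 Myr.
Sorted shortest-first: Pleistocene (2.5683), Guadalupian (13.5), Terreneuvian (17.8), Eocene (22.1), Cisuralian (25.89).
The third shortest is Terreneuvian at 17.8 Myr.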